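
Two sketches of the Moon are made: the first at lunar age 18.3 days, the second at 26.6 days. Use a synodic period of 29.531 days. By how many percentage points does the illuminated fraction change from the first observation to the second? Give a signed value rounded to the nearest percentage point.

-77 pp

θ₁ = 360° × 18.3/29.531 = 223.1°, f₁ = (1 − cos θ₁)/2 = 0.865.
θ₂ = 360° × 26.6/29.531 = 324.3°, f₂ = (1 − cos θ₂)/2 = 0.094.
Change = f₂ − f₁ = -0.771 → -77 percentage points.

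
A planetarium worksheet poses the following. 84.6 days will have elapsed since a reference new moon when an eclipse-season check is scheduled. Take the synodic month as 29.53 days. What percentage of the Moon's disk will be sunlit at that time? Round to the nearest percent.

84.6 d spans 2 complete synodic months (2 × 29.53 = 59.06 d) plus 25.54 d.
Phase angle: θ = 360°·(25.54 d)/(29.53 d) = 311.4°.
cos 311.4° = 0.661, so f = (1 − 0.661)/2 = 0.170, so 17%.

17%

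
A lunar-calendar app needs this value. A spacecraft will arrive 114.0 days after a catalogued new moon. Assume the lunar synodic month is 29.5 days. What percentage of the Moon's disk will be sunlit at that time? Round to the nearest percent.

17%

114.0 d spans 3 complete synodic months (3 × 29.5 = 88.50 d) plus 25.50 d.
Elongation θ = 360° × 25.50/29.5 ≈ 311.2°.
Illuminated fraction = (1 − cos 311.2°)/2 = (1 − 0.659)/2 ≈ 0.171, so 17%.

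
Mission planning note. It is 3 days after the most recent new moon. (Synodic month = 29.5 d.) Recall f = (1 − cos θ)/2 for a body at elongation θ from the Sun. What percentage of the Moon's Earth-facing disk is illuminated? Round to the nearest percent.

10%

Phase angle: θ = 360°·(3 d)/(29.5 d) = 36.6°.
With cos θ = 0.803, the lit fraction is (1 − 0.803)/2 ≈ 0.099, so 10%.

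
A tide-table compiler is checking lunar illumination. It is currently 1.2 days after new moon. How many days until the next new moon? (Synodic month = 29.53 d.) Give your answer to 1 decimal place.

28.3 days

One full lunation from the last new moon is 29.53 d; remaining = 29.53 − 1.2 = 28.330 d.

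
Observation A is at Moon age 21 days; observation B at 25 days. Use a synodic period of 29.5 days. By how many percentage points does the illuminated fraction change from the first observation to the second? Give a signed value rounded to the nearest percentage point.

First observation: θ = 360°·21/29.5 = 256.3°, so f = 0.619.
Second observation: θ = 305.1°, f = 0.213.
Δf = 0.213 − 0.619 = -0.406, i.e. -41 pp.

-41 percentage points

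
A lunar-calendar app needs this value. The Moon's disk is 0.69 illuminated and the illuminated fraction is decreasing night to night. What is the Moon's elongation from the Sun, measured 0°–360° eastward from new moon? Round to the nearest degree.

248°

Invert f = (1 − cos θ)/2 to get cos θ = 1 − 2(0.69) = -0.380, hence θ₀ = arccos -0.380 = 112.3°.
Since the Moon is past full (waning), take the reflex angle: θ = 360° − 112.3° = 247.7°.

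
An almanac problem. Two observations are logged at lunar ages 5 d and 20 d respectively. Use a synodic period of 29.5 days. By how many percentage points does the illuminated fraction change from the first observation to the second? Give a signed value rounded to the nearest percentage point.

+46 pp

θ₁ = 360° × 5/29.5 = 61.0°, f₁ = (1 − cos θ₁)/2 = 0.258.
θ₂ = 360° × 20/29.5 = 244.1°, f₂ = (1 − cos θ₂)/2 = 0.719.
Change = f₂ − f₁ = +0.461 → +46 percentage points.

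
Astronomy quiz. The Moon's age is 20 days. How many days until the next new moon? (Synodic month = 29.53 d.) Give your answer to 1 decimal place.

The next new moon completes the synodic month: 29.53 − 20 = 9.530 days.

9.5 days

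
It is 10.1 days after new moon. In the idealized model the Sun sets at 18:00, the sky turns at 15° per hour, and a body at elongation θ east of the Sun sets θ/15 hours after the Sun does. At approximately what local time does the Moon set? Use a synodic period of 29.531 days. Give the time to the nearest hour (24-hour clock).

The Moon has covered 10.1/29.531 of its cycle, so θ ≈ 360° × 10.1/29.531 = 123.1°.
Delay after the Sun = 123.1° / (15°/h) ≈ 8.21 h.
18:00 + 8.21 h ≈ 02:12 → 02:00 to the nearest hour.

02:00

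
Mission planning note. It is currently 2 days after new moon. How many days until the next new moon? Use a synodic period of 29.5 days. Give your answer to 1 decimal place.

One full lunation from the last new moon is 29.5 d; remaining = 29.5 − 2 = 27.500 d.

27.5 days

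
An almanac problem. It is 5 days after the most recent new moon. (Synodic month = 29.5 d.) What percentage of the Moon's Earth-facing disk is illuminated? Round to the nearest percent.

Elongation θ = 360° × 5/29.5 ≈ 61.0°.
With cos θ = 0.485, the lit fraction is (1 − 0.485)/2 ≈ 0.258, so 26%.

26%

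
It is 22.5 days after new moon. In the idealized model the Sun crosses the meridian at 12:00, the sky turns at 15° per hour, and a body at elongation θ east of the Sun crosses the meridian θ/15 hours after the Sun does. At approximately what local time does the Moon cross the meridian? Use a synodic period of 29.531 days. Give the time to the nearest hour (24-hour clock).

Phase angle: θ = 360°·(22.5 d)/(29.531 d) = 274.3°.
At 15° of sky rotation per hour, 274.3° corresponds to a 18.29 h lag.
12:00 + 18.29 h ≈ 06:17 → 06:00 to the nearest hour.

06:00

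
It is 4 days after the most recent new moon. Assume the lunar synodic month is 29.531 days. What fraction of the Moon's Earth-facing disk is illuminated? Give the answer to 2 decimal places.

The Moon has covered 4/29.531 of its cycle, so θ ≈ 360° × 4/29.531 = 48.8°.
With cos θ = 0.659, the lit fraction is (1 − 0.659)/2 ≈ 0.170.

0.17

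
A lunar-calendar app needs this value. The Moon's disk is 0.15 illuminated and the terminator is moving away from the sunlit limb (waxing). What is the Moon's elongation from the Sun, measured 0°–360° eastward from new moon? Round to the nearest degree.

Invert f = (1 − cos θ)/2 to get cos θ = 1 − 2(0.15) = 0.700, hence θ₀ = arccos 0.700 = 45.6°.
The Moon is waxing (0°–180°), so θ = 45.6° directly.

46°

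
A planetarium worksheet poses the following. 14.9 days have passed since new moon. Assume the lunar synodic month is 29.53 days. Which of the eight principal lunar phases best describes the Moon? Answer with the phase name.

full moon

θ ≈ 360° × 14.9/29.53 = 182°, which falls in the full moon sector.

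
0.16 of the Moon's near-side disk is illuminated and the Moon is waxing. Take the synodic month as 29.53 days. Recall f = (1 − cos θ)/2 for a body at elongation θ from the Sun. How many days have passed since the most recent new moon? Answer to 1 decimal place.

From f = (1 − cos θ)/2: cos θ = 1 − 2×0.16 = 0.680; arccos → 47.2°.
The Moon is waxing (0°–180°), so θ = 47.2° directly.
At 360°/29.53 d per day, 47.2° corresponds to 3.87 days.

3.9 days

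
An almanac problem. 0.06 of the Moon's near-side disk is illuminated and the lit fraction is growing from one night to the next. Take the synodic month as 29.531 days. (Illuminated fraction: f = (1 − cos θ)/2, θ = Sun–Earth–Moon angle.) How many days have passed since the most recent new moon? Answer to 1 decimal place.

2.3 days

From f = (1 − cos θ)/2: cos θ = 1 − 2×0.06 = 0.880; arccos → 28.4°.
Before full moon the principal value applies: θ = 28.4°.
Age = 29.531 × 28.4°/360° ≈ 2.33 days.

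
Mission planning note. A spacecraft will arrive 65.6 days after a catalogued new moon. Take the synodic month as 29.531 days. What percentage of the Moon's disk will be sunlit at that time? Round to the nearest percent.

41%

Reduce mod P: 65.6 − 2×29.531 = 6.54 d into the current lunation.
Phase angle: θ = 360°·(6.54 d)/(29.531 d) = 79.7°.
With cos θ = 0.179, the lit fraction is (1 − 0.179)/2 ≈ 0.411, so 41%.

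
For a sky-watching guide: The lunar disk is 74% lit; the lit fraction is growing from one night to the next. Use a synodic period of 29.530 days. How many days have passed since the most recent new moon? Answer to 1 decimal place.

cos θ = 1 − 2f = -0.480, giving a principal value of 118.7°.
Before full moon the principal value applies: θ = 118.7°.
At 360°/29.530 d per day, 118.7° corresponds to 9.74 days.

9.7 days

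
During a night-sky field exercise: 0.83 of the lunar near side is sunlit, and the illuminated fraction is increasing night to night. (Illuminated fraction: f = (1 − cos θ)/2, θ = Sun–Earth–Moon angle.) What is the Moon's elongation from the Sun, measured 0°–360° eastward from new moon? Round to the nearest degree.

cos θ = 1 − 2f = -0.660, giving a principal value of 131.3°.
Before full moon the principal value applies: θ = 131.3°.

131°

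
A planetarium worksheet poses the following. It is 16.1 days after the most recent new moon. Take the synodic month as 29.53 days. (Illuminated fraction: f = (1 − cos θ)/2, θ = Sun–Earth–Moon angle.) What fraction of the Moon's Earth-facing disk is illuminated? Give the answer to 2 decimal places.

Elongation θ = 360° × 16.1/29.53 ≈ 196.3°.
Illuminated fraction = (1 − cos 196.3°)/2 = (1 − (-0.960))/2 ≈ 0.980.

0.98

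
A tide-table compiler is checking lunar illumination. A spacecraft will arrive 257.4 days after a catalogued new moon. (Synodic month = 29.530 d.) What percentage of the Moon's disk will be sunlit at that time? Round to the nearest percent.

60%

257.4 d spans 8 complete synodic months (8 × 29.530 = 236.24 d) plus 21.16 d.
Phase angle: θ = 360°·(21.16 d)/(29.530 d) = 258.0°.
cos 258.0° = (-0.209), so f = (1 − (-0.209))/2 = 0.604, so 60%.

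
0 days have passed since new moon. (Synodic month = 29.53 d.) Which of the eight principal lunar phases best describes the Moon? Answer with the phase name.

At 0/29.53 of the cycle, θ ≈ 0° — the new moon range.

new moon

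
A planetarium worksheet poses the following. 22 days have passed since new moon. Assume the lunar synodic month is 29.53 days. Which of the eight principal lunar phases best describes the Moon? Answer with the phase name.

last quarter

At 22/29.53 of the cycle, θ ≈ 268° — the last quarter range.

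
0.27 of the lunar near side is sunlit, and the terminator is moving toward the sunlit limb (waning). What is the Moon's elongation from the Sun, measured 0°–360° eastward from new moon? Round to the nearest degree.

297°

cos θ = 1 − 2f = 0.460, giving a principal value of 62.6°.
Since the Moon is past full (waning), take the reflex angle: θ = 360° − 62.6° = 297.4°.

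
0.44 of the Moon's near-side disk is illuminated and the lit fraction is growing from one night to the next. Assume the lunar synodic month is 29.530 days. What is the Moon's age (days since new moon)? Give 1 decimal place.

cos θ = 1 − 2f = 0.120, giving a principal value of 83.1°.
The Moon is waxing (0°–180°), so θ = 83.1° directly.
Age = 29.530 × 83.1°/360° ≈ 6.82 days.

6.8 days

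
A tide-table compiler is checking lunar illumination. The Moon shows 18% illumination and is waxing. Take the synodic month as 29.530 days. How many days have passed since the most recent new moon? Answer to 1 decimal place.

4.1 days

From f = (1 − cos θ)/2: cos θ = 1 − 2×0.18 = 0.640; arccos → 50.2°.
The Moon is waxing (0°–180°), so θ = 50.2° directly.
At 360°/29.530 d per day, 50.2° corresponds to 4.12 days.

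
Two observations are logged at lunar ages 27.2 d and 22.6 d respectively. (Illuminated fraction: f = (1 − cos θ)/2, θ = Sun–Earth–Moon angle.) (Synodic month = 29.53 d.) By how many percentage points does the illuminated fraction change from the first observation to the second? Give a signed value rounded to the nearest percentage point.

+39 percentage points

First observation: θ = 360°·27.2/29.53 = 331.6°, so f = 0.060.
Second observation: θ = 275.5°, f = 0.452.
Δf = 0.452 − 0.060 = +0.392, i.e. +39 pp.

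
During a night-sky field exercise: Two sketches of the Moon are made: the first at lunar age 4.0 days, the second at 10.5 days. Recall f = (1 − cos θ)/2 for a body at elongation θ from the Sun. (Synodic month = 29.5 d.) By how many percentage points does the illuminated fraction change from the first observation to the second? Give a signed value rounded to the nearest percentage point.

First observation: θ = 360°·4.0/29.5 = 48.8°, so f = 0.171.
Second observation: θ = 128.1°, f = 0.809.
Δf = 0.809 − 0.171 = +0.638, i.e. +64 pp.

+64 percentage points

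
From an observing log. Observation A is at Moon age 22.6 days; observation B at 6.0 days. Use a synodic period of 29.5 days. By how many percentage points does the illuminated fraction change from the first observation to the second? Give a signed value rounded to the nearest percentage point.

θ₁ = 360° × 22.6/29.5 = 275.8°, f₁ = (1 − cos θ₁)/2 = 0.450.
θ₂ = 360° × 6.0/29.5 = 73.2°, f₂ = (1 − cos θ₂)/2 = 0.356.
Change = f₂ − f₁ = -0.094 → -9 percentage points.

-9 pp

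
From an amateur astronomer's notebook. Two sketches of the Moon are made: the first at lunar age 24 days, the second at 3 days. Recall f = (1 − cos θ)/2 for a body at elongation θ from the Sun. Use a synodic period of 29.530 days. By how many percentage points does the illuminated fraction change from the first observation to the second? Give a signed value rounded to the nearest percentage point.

First observation: θ = 360°·24/29.530 = 292.6°, so f = 0.308.
Second observation: θ = 36.6°, f = 0.098.
Δf = 0.098 − 0.308 = -0.210, i.e. -21 pp.

-21 percentage points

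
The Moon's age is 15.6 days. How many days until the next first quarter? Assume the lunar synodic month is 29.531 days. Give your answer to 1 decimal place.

First quarter occurs at elongation 90°, i.e. at age 29.531 × 90/360 = 7.383 d.
This lunation's first quarter (7.383 d) has passed, so add one period: 36.914 − 15.6 = 21.314 days.

21.3 days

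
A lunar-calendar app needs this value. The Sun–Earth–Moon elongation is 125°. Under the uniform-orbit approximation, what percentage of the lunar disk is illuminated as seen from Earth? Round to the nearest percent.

79%

Half-versine of 125°: (1 − (-0.574))/2 = 0.787, i.e. 79%.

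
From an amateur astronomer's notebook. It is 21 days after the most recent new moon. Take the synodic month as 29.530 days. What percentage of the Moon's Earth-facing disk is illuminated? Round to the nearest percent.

62%

The Moon has covered 21/29.530 of its cycle, so θ ≈ 360° × 21/29.530 = 256.0°.
With cos θ = (-0.242), the lit fraction is (1 − (-0.242))/2 ≈ 0.621, so 62%.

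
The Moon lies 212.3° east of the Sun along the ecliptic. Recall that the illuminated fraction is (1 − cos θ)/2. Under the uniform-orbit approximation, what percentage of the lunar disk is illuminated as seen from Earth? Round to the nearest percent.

Half-versine of 212.3°: (1 − (-0.845))/2 = 0.923, i.e. 92%.

92%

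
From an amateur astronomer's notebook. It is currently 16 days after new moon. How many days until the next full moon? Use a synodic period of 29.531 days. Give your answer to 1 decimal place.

Full moon occurs at elongation 180°, i.e. at age 29.531 × 180/360 = 14.765 d.
Already past this cycle's full moon; the next is at 14.765 + 29.531 = 44.296 d, so 44.296 − 16 = 28.296 days.

28.3 days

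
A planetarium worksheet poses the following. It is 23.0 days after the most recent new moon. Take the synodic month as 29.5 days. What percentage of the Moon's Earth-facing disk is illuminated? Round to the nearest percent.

41%

The Moon has covered 23.0/29.5 of its cycle, so θ ≈ 360° × 23.0/29.5 = 280.7°.
Illuminated fraction = (1 − cos 280.7°)/2 = (1 − 0.185)/2 ≈ 0.407, so 41%.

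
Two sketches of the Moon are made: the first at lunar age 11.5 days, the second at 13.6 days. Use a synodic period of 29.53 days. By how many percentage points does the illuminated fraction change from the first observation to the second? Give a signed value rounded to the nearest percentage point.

+10 percentage points

First observation: θ = 360°·11.5/29.53 = 140.2°, so f = 0.884.
Second observation: θ = 165.8°, f = 0.985.
Δf = 0.985 − 0.884 = +0.101, i.e. +10 pp.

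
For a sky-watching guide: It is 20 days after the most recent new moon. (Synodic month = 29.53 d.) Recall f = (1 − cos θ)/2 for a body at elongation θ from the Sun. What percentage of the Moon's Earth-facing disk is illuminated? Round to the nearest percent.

72%

The Moon has covered 20/29.53 of its cycle, so θ ≈ 360° × 20/29.53 = 243.8°.
cos 243.8° = (-0.441), so f = (1 − (-0.441))/2 = 0.721, so 72%.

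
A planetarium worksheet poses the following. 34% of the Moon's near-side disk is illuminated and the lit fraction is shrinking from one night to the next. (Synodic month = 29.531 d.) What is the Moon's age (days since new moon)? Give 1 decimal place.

From f = (1 − cos θ)/2: cos θ = 1 − 2×0.34 = 0.320; arccos → 71.3°.
Waning ⇒ past full, so θ = 360° − 71.3° = 288.7°.
At 360°/29.531 d per day, 288.7° corresponds to 23.68 days.

23.7 days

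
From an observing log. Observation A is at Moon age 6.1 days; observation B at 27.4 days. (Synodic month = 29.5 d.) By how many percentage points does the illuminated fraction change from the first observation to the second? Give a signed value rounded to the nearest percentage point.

θ₁ = 360° × 6.1/29.5 = 74.4°, f₁ = (1 − cos θ₁)/2 = 0.366.
θ₂ = 360° × 27.4/29.5 = 334.4°, f₂ = (1 − cos θ₂)/2 = 0.049.
Change = f₂ − f₁ = -0.317 → -32 percentage points.

-32 pp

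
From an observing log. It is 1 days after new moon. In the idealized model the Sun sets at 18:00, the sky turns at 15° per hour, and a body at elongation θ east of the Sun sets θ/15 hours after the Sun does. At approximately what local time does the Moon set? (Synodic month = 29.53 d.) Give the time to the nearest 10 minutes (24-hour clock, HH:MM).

Elongation θ = 360° × 1/29.53 ≈ 12.2°.
At 15° of sky rotation per hour, 12.2° corresponds to a 0.81 h lag.
18:00 + 0.813 h ≈ 18:49 → 18:50 to the nearest ten minutes.

18:50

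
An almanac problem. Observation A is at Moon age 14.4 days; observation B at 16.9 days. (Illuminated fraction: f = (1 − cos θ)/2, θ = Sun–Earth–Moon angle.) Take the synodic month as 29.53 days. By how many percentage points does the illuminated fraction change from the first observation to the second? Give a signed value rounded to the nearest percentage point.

-5 percentage points

First observation: θ = 360°·14.4/29.53 = 175.6°, so f = 0.998.
Second observation: θ = 206.0°, f = 0.949.
Δf = 0.949 − 0.998 = -0.049, i.e. -5 pp.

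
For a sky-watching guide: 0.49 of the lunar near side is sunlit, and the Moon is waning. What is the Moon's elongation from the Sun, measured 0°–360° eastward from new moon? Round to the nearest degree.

Invert f = (1 − cos θ)/2 to get cos θ = 1 − 2(0.49) = 0.020, hence θ₀ = arccos 0.020 = 88.9°.
A waning Moon lies in 180°–360°, so θ = 360° − 88.9° = 271.1°.

271°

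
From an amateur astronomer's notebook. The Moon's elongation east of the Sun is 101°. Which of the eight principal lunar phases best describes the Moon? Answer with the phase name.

first quarter

101° lies in the first quarter sector of the 8-phase cycle.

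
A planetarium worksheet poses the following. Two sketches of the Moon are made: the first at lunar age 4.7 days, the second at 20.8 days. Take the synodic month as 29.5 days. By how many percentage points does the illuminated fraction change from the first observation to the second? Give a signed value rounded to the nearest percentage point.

+41 percentage points

θ₁ = 360° × 4.7/29.5 = 57.4°, f₁ = (1 − cos θ₁)/2 = 0.230.
θ₂ = 360° × 20.8/29.5 = 253.8°, f₂ = (1 − cos θ₂)/2 = 0.639.
Change = f₂ − f₁ = +0.409 → +41 percentage points.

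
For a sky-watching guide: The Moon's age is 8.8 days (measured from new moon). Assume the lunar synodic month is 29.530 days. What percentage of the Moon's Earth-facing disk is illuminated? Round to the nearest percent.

Phase angle: θ = 360°·(8.8 d)/(29.530 d) = 107.3°.
With cos θ = (-0.297), the lit fraction is (1 − (-0.297))/2 ≈ 0.649, so 65%.

65%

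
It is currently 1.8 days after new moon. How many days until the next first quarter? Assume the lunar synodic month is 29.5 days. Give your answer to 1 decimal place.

5.6 days

First quarter occurs at elongation 90°, i.e. at age 29.5 × 90/360 = 7.375 d.
So 5.575 days remain (7.375 − 1.8).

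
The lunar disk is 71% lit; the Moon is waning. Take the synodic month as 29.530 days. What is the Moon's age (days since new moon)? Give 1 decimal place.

20.1 days

cos θ = 1 − 2f = -0.420, giving a principal value of 114.8°.
A waning Moon lies in 180°–360°, so θ = 360° − 114.8° = 245.2°.
At 360°/29.530 d per day, 245.2° corresponds to 20.11 days.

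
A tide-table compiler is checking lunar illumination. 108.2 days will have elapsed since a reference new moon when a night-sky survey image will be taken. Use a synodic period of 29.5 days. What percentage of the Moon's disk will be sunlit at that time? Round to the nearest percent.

75%

108.2/29.5 = 3.668 lunations, so 3 complete cycles and 19.70 d into the next.
Phase angle: θ = 360°·(19.70 d)/(29.5 d) = 240.4°.
cos 240.4° = (-0.494), so f = (1 − (-0.494))/2 = 0.747, so 75%.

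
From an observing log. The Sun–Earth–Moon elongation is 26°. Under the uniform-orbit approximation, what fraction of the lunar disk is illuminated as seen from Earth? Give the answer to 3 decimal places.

cos 26° = 0.899, so f = (1 − 0.899)/2 = 0.051.

0.051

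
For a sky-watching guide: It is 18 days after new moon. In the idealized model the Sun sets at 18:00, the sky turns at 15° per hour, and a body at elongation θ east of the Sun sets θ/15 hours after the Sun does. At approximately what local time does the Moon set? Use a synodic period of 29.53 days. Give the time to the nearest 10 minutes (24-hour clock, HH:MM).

08:40

Phase angle: θ = 360°·(18 d)/(29.53 d) = 219.4°.
At 15° of sky rotation per hour, 219.4° corresponds to a 14.63 h lag.
18:00 + 14.629 h ≈ 08:38 → 08:40 to the nearest ten minutes.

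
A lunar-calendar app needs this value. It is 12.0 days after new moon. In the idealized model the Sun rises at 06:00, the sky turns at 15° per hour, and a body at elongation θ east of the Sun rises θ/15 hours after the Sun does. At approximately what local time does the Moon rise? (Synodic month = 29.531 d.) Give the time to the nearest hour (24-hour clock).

16:00

Phase angle: θ = 360°·(12.0 d)/(29.531 d) = 146.3°.
The Moon trails the Sun by θ/15 = 146.3/15 ≈ 9.75 hours.
06:00 + 9.75 h ≈ 15:45 → 16:00 to the nearest hour.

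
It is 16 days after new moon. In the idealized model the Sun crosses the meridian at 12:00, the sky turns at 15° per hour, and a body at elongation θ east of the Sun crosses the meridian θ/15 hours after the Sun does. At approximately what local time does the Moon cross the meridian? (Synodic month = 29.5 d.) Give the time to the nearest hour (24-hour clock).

01:00

Elongation θ = 360° × 16/29.5 ≈ 195.3°.
Delay after the Sun = 195.3° / (15°/h) ≈ 13.02 h.
12:00 + 13.02 h ≈ 01:01 → 01:00 to the nearest hour.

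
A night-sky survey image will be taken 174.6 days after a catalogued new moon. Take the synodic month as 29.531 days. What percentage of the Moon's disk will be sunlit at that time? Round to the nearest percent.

174.6 d spans 5 complete synodic months (5 × 29.531 = 147.66 d) plus 26.94 d.
Phase angle: θ = 360°·(26.94 d)/(29.531 d) = 328.5°.
Illuminated fraction = (1 − cos 328.5°)/2 = (1 − 0.852)/2 ≈ 0.074, so 7%.

7%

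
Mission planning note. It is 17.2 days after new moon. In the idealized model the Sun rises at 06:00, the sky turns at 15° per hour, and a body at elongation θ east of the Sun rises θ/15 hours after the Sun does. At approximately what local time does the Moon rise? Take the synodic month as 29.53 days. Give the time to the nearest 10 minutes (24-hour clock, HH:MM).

Elongation θ = 360° × 17.2/29.53 ≈ 209.7°.
At 15° of sky rotation per hour, 209.7° corresponds to a 13.98 h lag.
06:00 + 13.979 h ≈ 19:59 → 20:00 to the nearest ten minutes.

20:00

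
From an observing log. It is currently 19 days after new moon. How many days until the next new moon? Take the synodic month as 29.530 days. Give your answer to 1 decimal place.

10.5 days

The next new moon completes the synodic month: 29.530 − 19 = 10.530 days.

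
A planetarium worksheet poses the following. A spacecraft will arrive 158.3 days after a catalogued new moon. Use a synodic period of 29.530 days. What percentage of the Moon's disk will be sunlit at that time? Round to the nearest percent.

82%

158.3 d spans 5 complete synodic months (5 × 29.530 = 147.65 d) plus 10.65 d.
The Moon has covered 10.65/29.530 of its cycle, so θ ≈ 360° × 10.65/29.530 = 129.8°.
cos 129.8° = (-0.641), so f = (1 − (-0.641))/2 = 0.820, so 82%.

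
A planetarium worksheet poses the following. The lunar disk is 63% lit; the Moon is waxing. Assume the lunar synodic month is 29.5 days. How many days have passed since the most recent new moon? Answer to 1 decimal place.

8.6 days

Invert f = (1 − cos θ)/2 to get cos θ = 1 − 2(0.63) = -0.260, hence θ₀ = arccos -0.260 = 105.1°.
Before full moon the principal value applies: θ = 105.1°.
Age = 29.5 × 105.1°/360° ≈ 8.61 days.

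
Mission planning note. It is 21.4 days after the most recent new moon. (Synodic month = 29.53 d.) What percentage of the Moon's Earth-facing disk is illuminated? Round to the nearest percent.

58%

Elongation θ = 360° × 21.4/29.53 ≈ 260.9°.
Illuminated fraction = (1 − cos 260.9°)/2 = (1 − (-0.158))/2 ≈ 0.579, so 58%.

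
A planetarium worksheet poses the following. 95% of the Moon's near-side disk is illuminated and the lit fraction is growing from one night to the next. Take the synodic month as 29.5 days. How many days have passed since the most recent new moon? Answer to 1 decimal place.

Invert f = (1 − cos θ)/2 to get cos θ = 1 − 2(0.95) = -0.900, hence θ₀ = arccos -0.900 = 154.2°.
Waxing ⇒ before full, so θ = 154.2°.
That fraction of the synodic month is 154.2/360 × 29.5 d ≈ 12.63 d.

12.6 days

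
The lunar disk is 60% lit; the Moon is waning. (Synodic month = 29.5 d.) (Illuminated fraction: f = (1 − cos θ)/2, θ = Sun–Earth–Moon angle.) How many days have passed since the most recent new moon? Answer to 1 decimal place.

From f = (1 − cos θ)/2: cos θ = 1 − 2×0.60 = -0.200; arccos → 101.5°.
A waning Moon lies in 180°–360°, so θ = 360° − 101.5° = 258.5°.
Age = 29.5 × 258.5°/360° ≈ 21.18 days.

21.2 days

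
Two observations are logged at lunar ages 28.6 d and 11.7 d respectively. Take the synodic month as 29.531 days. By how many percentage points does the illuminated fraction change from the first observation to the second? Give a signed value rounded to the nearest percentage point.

+89 pp

θ₁ = 360° × 28.6/29.531 = 348.7°, f₁ = (1 − cos θ₁)/2 = 0.010.
θ₂ = 360° × 11.7/29.531 = 142.6°, f₂ = (1 − cos θ₂)/2 = 0.897.
Change = f₂ − f₁ = +0.888 → +89 percentage points.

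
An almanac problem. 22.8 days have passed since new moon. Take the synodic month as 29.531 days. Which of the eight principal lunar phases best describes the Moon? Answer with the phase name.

last quarter

At 22.8/29.531 of the cycle, θ ≈ 278° — the last quarter range.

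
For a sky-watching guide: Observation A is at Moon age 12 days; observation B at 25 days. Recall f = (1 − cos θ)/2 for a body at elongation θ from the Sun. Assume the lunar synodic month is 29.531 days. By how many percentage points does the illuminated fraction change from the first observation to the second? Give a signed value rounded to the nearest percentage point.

-70 pp

θ₁ = 360° × 12/29.531 = 146.3°, f₁ = (1 − cos θ₁)/2 = 0.916.
θ₂ = 360° × 25/29.531 = 304.8°, f₂ = (1 − cos θ₂)/2 = 0.215.
Change = f₂ − f₁ = -0.701 → -70 percentage points.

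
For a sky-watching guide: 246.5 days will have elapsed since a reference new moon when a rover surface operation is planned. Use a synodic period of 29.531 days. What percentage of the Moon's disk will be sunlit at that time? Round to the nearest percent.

79%

246.5/29.531 = 8.347 lunations, so 8 complete cycles and 10.25 d into the next.
The Moon has covered 10.25/29.531 of its cycle, so θ ≈ 360° × 10.25/29.531 = 125.0°.
Illuminated fraction = (1 − cos 125.0°)/2 = (1 − (-0.573))/2 ≈ 0.787, so 79%.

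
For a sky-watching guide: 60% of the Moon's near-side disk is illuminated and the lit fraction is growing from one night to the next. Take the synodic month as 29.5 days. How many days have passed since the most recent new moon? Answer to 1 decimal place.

cos θ = 1 − 2f = -0.200, giving a principal value of 101.5°.
The Moon is waxing (0°–180°), so θ = 101.5° directly.
That fraction of the synodic month is 101.5/360 × 29.5 d ≈ 8.32 d.

8.3 days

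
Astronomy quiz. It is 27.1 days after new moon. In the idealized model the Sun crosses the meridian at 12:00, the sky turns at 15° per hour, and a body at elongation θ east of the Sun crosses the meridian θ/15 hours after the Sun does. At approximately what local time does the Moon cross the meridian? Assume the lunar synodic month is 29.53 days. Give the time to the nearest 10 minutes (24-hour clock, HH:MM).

10:00

Elongation θ = 360° × 27.1/29.53 ≈ 330.4°.
The Moon trails the Sun by θ/15 = 330.4/15 ≈ 22.03 hours.
12:00 + 22.025 h ≈ 10:02 → 10:00 to the nearest ten minutes.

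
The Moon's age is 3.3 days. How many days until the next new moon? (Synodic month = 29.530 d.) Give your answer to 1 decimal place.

The next new moon completes the synodic month: 29.530 − 3.3 = 26.230 days.

26.2 days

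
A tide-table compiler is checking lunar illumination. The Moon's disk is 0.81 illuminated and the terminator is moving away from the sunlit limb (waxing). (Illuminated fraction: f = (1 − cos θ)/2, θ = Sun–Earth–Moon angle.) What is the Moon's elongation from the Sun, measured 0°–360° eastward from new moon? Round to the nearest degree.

cos θ = 1 − 2f = -0.620, giving a principal value of 128.3°.
The Moon is waxing (0°–180°), so θ = 128.3° directly.

128°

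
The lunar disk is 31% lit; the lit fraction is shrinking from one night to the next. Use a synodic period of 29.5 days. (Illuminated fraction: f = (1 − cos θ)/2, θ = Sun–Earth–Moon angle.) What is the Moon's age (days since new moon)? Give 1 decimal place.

24.0 days

Invert f = (1 − cos θ)/2 to get cos θ = 1 − 2(0.31) = 0.380, hence θ₀ = arccos 0.380 = 67.7°.
Since the Moon is past full (waning), take the reflex angle: θ = 360° − 67.7° = 292.3°.
Age = 29.5 × 292.3°/360° ≈ 23.96 days.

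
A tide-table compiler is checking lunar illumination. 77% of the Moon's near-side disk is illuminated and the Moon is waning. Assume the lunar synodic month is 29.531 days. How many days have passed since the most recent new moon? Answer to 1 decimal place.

cos θ = 1 − 2f = -0.540, giving a principal value of 122.7°.
A waning Moon lies in 180°–360°, so θ = 360° − 122.7° = 237.3°.
That fraction of the synodic month is 237.3/360 × 29.531 d ≈ 19.47 d.

19.5 days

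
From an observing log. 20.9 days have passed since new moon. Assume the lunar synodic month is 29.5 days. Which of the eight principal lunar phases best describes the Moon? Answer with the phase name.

last quarter

θ ≈ 360° × 20.9/29.5 = 255°, which falls in the last quarter sector.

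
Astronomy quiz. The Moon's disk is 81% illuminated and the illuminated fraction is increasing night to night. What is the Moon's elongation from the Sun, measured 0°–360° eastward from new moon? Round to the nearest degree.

Invert f = (1 − cos θ)/2 to get cos θ = 1 − 2(0.81) = -0.620, hence θ₀ = arccos -0.620 = 128.3°.
The Moon is waxing (0°–180°), so θ = 128.3° directly.

128°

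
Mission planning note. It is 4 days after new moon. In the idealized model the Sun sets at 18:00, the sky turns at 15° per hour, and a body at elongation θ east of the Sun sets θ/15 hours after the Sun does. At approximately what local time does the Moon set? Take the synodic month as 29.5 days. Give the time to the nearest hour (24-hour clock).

Elongation θ = 360° × 4/29.5 ≈ 48.8°.
The Moon trails the Sun by θ/15 = 48.8/15 ≈ 3.25 hours.
18:00 + 3.25 h ≈ 21:15 → 21:00 to the nearest hour.

21:00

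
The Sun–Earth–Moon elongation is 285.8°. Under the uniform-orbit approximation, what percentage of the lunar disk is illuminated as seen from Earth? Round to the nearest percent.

36%

f = (1 − cos 285.8°)/2 = (1 − 0.272)/2 ≈ 0.364, i.e. 36%.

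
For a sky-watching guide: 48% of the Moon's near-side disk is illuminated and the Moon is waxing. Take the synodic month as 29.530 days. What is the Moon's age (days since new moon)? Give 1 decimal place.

Invert f = (1 − cos θ)/2 to get cos θ = 1 − 2(0.48) = 0.040, hence θ₀ = arccos 0.040 = 87.7°.
Before full moon the principal value applies: θ = 87.7°.
At 360°/29.530 d per day, 87.7° corresponds to 7.19 days.

7.2 days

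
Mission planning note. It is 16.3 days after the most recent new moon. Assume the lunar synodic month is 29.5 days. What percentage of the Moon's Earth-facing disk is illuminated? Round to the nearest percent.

97%

Phase angle: θ = 360°·(16.3 d)/(29.5 d) = 198.9°.
cos 198.9° = (-0.946), so f = (1 − (-0.946))/2 = 0.973, so 97%.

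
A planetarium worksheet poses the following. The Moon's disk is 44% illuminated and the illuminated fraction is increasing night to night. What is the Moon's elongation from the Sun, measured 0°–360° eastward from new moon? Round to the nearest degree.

83°

cos θ = 1 − 2f = 0.120, giving a principal value of 83.1°.
Waxing ⇒ before full, so θ = 83.1°.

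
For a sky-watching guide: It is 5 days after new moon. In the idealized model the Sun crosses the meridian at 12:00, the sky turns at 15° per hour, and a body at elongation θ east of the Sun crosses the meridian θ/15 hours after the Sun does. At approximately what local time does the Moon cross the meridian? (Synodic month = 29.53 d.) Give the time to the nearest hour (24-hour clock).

Elongation θ = 360° × 5/29.53 ≈ 61.0°.
At 15° of sky rotation per hour, 61.0° corresponds to a 4.06 h lag.
12:00 + 4.06 h ≈ 16:04 → 16:00 to the nearest hour.

16:00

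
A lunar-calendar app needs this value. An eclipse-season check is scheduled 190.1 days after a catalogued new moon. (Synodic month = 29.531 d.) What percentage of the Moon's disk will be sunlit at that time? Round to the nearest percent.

96%

190.1 d spans 6 complete synodic months (6 × 29.531 = 177.19 d) plus 12.91 d.
The Moon has covered 12.91/29.531 of its cycle, so θ ≈ 360° × 12.91/29.531 = 157.4°.
cos 157.4° = (-0.923), so f = (1 − (-0.923))/2 = 0.962, so 96%.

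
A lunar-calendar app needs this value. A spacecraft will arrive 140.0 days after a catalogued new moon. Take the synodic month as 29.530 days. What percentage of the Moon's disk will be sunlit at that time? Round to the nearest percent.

140.0 d spans 4 complete synodic months (4 × 29.530 = 118.12 d) plus 21.88 d.
Elongation θ = 360° × 21.88/29.530 ≈ 266.7°.
cos 266.7° = (-0.057), so f = (1 − (-0.057))/2 = 0.528, so 53%.

53%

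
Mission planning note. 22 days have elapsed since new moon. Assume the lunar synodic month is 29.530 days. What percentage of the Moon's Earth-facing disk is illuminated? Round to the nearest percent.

52%

The Moon has covered 22/29.530 of its cycle, so θ ≈ 360° × 22/29.530 = 268.2°.
cos 268.2° = (-0.031), so f = (1 − (-0.031))/2 = 0.516, so 52%.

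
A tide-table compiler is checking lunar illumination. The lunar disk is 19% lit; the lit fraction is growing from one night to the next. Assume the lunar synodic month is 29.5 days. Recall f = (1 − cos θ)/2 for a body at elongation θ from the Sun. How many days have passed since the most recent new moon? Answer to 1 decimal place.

cos θ = 1 − 2f = 0.620, giving a principal value of 51.7°.
The Moon is waxing (0°–180°), so θ = 51.7° directly.
At 360°/29.5 d per day, 51.7° corresponds to 4.24 days.

4.2 days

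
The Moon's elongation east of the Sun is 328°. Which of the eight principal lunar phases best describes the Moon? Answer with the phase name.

The waning crescent sector spans roughly 292°–338°; 328° falls inside it.

waning crescent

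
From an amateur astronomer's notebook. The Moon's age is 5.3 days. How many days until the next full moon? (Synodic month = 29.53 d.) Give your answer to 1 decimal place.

Full moon is 0.5 of the way through the cycle: age 0.5 × 29.53 = 14.765 d.
So 9.465 days remain (14.765 − 5.3).

9.5 days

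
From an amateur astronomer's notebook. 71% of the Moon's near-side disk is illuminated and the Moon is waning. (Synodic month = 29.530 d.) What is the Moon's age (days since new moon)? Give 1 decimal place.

20.1 days

Invert f = (1 − cos θ)/2 to get cos θ = 1 − 2(0.71) = -0.420, hence θ₀ = arccos -0.420 = 114.8°.
Waning ⇒ past full, so θ = 360° − 114.8° = 245.2°.
Age = 29.530 × 245.2°/360° ≈ 20.11 days.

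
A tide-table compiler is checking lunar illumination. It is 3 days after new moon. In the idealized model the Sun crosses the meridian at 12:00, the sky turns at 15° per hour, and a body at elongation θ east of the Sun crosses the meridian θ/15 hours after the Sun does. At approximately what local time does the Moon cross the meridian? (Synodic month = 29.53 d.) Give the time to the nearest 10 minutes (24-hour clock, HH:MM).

Elongation θ = 360° × 3/29.53 ≈ 36.6°.
Delay after the Sun = 36.6° / (15°/h) ≈ 2.44 h.
12:00 + 2.438 h ≈ 14:26 → 14:30 to the nearest ten minutes.

14:30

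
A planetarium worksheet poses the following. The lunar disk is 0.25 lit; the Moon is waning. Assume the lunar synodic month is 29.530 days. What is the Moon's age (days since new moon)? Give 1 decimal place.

24.6 days

From f = (1 − cos θ)/2: cos θ = 1 − 2×0.25 = 0.500; arccos → 60.0°.
Since the Moon is past full (waning), take the reflex angle: θ = 360° − 60.0° = 300.0°.
Age = 29.530 × 300.0°/360° ≈ 24.61 days.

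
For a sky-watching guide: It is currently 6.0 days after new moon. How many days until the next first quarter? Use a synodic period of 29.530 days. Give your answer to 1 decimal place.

First quarter is 0.25 of the way through the cycle: age 0.25 × 29.530 = 7.383 d.
So 1.383 days remain (7.383 − 6.0).

1.4 days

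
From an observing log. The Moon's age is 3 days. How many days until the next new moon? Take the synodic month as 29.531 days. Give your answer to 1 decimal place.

26.5 days

The next new moon completes the synodic month: 29.531 − 3 = 26.531 days.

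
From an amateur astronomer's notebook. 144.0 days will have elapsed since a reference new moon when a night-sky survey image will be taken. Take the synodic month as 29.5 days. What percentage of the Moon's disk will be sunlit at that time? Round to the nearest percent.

13%

144.0 d spans 4 complete synodic months (4 × 29.5 = 118.00 d) plus 26.00 d.
Elongation θ = 360° × 26.00/29.5 ≈ 317.3°.
Illuminated fraction = (1 − cos 317.3°)/2 = (1 − 0.735)/2 ≈ 0.133, so 13%.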